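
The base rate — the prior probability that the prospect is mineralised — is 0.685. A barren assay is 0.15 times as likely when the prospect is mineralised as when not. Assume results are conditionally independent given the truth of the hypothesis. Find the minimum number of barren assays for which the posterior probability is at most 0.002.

4

Prior odds: 0.685 ÷ 0.315 = 137/63.
Likelihood ratio per barren assay = 0.15.
Target posterior odds = 0.002/0.998 = 1/499.
Require 0.15ⁿ ≤ 1/499 ÷ (137/63) = 63/68363.
0.15³ = 0.003375 is still above 63/68363 but 0.15⁴ = 81/160000 is at or below it, so n = 4.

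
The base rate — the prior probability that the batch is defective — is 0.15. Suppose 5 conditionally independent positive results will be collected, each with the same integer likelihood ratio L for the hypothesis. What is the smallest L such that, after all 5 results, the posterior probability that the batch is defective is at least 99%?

4

Prior odds = 0.15/0.85 = 3/17.
Target odds = 0.99/0.01 = 99.
Need L⁵ ≥ 99 ÷ (3/17) = 561.
3⁵ = 243 < 561 ≤ 1024 = 4⁵, so L = 4.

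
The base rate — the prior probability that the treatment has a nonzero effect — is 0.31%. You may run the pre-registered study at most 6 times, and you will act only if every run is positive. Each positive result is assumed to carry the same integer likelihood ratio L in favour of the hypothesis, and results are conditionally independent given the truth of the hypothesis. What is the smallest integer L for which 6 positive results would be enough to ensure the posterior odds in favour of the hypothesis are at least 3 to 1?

Prior odds = 0.0031/0.9969 = 31/9969.
Target odds = 3.
Need L⁶ ≥ 3 ÷ (31/9969) = 29907/31.
3⁶ = 729 < 29907/31 ≤ 4096 = 4⁶, so L = 4.

4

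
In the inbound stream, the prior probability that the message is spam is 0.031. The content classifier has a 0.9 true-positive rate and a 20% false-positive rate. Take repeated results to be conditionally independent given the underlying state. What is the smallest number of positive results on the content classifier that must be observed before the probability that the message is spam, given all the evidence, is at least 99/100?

Prior odds = 0.031/0.969 = 31/969.
Likelihood ratio of a positive result = 0.9/0.2 = 4.5.
Target odds: 0.99 ÷ 0.01 = 99.
Need (31/969) × 4.5ⁿ ≥ 99, i.e. 4.5ⁿ ≥ 95931/31.
4.5⁵ = 1845.28125 falls short of 95931/31 but 4.5⁶ = 8303.765625 reaches it, so n = 6.

6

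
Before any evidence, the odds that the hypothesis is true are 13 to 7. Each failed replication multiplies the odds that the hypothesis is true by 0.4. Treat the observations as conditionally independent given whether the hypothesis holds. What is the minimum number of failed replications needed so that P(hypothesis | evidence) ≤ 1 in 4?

Prior odds = 13/7.
Likelihood ratio per failed replication = 0.4.
Target odds: 0.25 ÷ 0.75 = 1/3.
Require 0.4ⁿ ≤ 1/3 ÷ (13/7) = 7/39.
0.4¹ = 0.4 is still above 7/39 but 0.4² = 0.16 is at or below it, so n = 2.

2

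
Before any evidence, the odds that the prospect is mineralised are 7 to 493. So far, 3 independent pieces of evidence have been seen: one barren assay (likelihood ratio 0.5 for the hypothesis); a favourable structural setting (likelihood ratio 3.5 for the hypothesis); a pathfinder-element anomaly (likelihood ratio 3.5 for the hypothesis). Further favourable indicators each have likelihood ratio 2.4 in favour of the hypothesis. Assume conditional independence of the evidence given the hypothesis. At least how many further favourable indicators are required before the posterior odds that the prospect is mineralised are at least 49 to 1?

8

Prior odds = 7/493.
Combined Bayes factor of the evidence already in hand = 0.5 × 3.5 × 3.5 = 6.125.
Odds after that evidence = (7/493) × 6.125 = 343/3944.
Target odds = 49.
Need 2.4ⁿ ≥ 49 ÷ (343/3944) = 3944/7.
2.4⁷ = 35831808/78125 falls short of 3944/7 but 2.4⁸ = 429981696/390625 reaches it, so n = 8.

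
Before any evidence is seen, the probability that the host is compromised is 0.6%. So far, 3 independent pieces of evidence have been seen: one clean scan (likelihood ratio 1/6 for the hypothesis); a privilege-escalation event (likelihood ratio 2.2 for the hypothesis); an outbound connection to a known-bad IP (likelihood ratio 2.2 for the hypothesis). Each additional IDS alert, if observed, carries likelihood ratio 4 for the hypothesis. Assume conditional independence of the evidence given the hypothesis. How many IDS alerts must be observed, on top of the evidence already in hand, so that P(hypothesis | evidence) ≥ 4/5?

5

Prior odds = 0.006/0.994 = 3/497.
Combined Bayes factor of the evidence already in hand = (1/6) × 2.2 × 2.2 = 121/150.
Odds after that evidence = (3/497) × 121/150 = 121/24850.
Target odds = 0.8/0.2 = 4.
Need 4ⁿ ≥ 4 ÷ (121/24850) = 99400/121.
4⁴ = 256 falls short of 99400/121 but 4⁵ = 1024 reaches it, so n = 5.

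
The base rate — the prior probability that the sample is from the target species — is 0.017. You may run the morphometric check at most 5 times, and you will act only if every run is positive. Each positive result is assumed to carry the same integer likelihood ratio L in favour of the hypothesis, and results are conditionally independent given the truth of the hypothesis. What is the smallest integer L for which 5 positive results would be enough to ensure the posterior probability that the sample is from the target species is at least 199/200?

7

Prior odds = 0.017/0.983 = 17/983.
Target odds = 0.995/0.005 = 199.
Need L⁵ ≥ 199 ÷ (17/983) = 195617/17.
6⁵ = 7776 < 195617/17 ≤ 16807 = 7⁵, so L = 7.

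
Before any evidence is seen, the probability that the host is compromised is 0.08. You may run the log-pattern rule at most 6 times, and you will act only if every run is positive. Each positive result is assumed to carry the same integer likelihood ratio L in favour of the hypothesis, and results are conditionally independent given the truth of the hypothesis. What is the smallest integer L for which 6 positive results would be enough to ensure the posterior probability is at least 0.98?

3

Prior odds = 0.08/0.92 = 2/23.
Target odds = 0.98/0.02 = 49.
Need L⁶ ≥ 49 ÷ (2/23) = 563.5.
2⁶ = 64 < 563.5 ≤ 729 = 3⁶, so L = 3.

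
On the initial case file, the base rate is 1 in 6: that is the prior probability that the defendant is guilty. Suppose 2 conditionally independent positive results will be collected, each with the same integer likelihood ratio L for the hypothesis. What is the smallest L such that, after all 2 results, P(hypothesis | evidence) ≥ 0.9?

Prior odds = (1/6)/(5/6) = 0.2.
Target odds = 0.9/0.1 = 9.
Need L² ≥ 9 ÷ 0.2 = 45.
6² = 36 < 45 ≤ 49 = 7², so L = 7.

7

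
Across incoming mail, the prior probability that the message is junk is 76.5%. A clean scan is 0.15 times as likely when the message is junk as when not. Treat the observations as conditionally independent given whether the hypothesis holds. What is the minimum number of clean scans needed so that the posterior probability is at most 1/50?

Prior odds = 0.765/0.235 = 153/47.
Likelihood ratio per clean scan = 0.15.
Target odds: 0.02 ÷ 0.98 = 1/49.
Need (153/47) × 0.15ⁿ ≤ 1/49, i.e. 0.15ⁿ ≤ 47/7497.
0.15² = 0.0225 is still above 47/7497 but 0.15³ = 0.003375 is at or below it, so n = 3.

3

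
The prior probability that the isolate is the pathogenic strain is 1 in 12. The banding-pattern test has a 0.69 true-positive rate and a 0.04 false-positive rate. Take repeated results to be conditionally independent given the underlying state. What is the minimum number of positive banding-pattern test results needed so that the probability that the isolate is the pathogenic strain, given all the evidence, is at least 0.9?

Prior odds = (1/12)/(11/12) = 1/11.
Likelihood ratio of a positive result = 0.69/0.04 = 17.25.
Target odds: 0.9 ÷ 0.1 = 9.
Require 17.25ⁿ ≥ 9 ÷ (1/11) = 99.
17.25¹ = 17.25 falls short of 99 but 17.25² = 297.5625 reaches it, so n = 2.

2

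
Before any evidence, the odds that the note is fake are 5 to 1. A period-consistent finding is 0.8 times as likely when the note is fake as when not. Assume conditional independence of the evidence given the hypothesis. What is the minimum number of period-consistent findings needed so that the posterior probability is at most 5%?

Prior odds = 5.
Likelihood ratio per period-consistent finding = 0.8.
Target odds: 0.05 ÷ 0.95 = 1/19.
Require 0.8ⁿ ≤ 1/19 ÷ 5 = 1/95.
0.8²⁰ ≈0.0115292 is still above 1/95 but 0.8²¹ ≈0.00922337 is at or below it, so n = 21.

21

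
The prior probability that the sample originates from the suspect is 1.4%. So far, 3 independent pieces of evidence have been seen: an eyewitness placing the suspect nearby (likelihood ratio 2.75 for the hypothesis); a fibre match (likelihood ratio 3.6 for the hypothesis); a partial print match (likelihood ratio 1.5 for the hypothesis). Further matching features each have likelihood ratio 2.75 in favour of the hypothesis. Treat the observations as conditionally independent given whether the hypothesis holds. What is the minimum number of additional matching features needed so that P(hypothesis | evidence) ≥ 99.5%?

Prior odds = 0.014/0.986 = 7/493.
Combined Bayes factor of the evidence already in hand = 2.75 × 3.6 × 1.5 = 14.85.
Odds after that evidence = (7/493) × 14.85 = 2079/9860.
Target odds = 0.995/0.005 = 199.
Need 2.75ⁿ ≥ 199 ÷ (2079/9860) = 1962140/2079.
2.75⁶ = 1771561/4096 falls short of 1962140/2079 but 2.75⁷ = 19487171/16384 reaches it, so n = 7.

7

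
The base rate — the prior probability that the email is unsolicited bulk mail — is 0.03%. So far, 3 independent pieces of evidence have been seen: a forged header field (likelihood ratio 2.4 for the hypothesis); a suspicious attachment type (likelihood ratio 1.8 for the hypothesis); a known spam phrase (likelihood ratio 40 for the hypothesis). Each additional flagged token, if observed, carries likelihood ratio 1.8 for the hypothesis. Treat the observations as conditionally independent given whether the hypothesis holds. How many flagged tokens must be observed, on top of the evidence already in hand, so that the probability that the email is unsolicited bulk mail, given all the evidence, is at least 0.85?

Prior odds = 0.0003/0.9997 = 3/9997.
Combined Bayes factor of the evidence already in hand = 2.4 × 1.8 × 40 = 172.8.
Odds after that evidence = (3/9997) × 172.8 = 2592/49985.
Target odds = 0.85/0.15 = 17/3.
Need 1.8ⁿ ≥ 17/3 ÷ (2592/49985) = 849745/7776.
1.8⁷ = 4782969/78125 falls short of 849745/7776 but 1.8⁸ = 43046721/390625 reaches it, so n = 8.

8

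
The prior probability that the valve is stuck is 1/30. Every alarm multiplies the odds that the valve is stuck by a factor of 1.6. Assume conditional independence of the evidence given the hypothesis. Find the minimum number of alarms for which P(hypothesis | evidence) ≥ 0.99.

17

Prior odds = (1/30)/(29/30) = 1/29.
Likelihood ratio per alarm = 1.6.
Target odds: 0.99 ÷ 0.01 = 99.
Require 1.6ⁿ ≥ 99 ÷ (1/29) = 2871.
1.6¹⁶ ≈1844.67 falls short of 2871 but 1.6¹⁷ ≈2951.48 reaches it, so n = 17.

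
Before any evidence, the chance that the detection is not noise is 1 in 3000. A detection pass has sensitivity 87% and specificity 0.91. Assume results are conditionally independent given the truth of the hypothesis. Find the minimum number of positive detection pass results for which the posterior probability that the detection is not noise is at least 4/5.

Prior odds = (1/3000)/(2999/3000) = 1/2999.
False-positive rate = 1 − 0.91 = 0.09; likelihood ratio of a positive = 0.87/0.09 = 29/3.
Target odds: 0.8 ÷ 0.2 = 4.
Need (1/2999) × (29/3)ⁿ ≥ 4, i.e. (29/3)ⁿ ≥ 11996.
(29/3)⁴ = 707281/81 falls short of 11996 but (29/3)⁵ = 20511149/243 reaches it, so n = 5.

5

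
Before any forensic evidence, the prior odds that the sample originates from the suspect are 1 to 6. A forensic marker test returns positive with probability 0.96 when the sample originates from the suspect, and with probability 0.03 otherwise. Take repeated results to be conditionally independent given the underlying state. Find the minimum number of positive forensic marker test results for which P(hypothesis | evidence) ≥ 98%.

Prior odds = 1/6.
Likelihood ratio of a positive result = 0.96/0.03 = 32.
Target odds: 0.98 ÷ 0.02 = 49.
Require 32ⁿ ≥ 49 ÷ (1/6) = 294.
32¹ = 32 falls short of 294 but 32² = 1024 reaches it, so n = 2.

2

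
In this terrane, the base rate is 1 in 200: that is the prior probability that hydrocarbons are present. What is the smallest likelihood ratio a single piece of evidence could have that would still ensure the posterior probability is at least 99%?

Prior odds = 0.005/0.995 = 1/199.
Target odds = 0.99/0.01 = 99.
Required Bayes factor = 99 ÷ (1/199) = 19701.

19701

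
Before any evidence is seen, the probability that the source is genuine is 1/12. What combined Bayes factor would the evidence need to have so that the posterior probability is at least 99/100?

1089

Prior odds = (1/12)/(11/12) = 1/11.
Target odds = 0.99/0.01 = 99.
Required Bayes factor = 99 ÷ (1/11) = 1089.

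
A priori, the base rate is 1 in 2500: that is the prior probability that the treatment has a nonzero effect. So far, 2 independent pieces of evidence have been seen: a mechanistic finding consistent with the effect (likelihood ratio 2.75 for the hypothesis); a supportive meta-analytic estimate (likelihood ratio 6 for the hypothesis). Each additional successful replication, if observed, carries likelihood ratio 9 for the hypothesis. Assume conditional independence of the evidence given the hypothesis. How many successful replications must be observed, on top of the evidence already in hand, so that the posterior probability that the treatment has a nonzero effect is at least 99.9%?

Prior odds = 0.0004/0.9996 = 1/2499.
Combined Bayes factor of the evidence already in hand = 2.75 × 6 = 16.5.
Odds after that evidence = (1/2499) × 16.5 = 11/1666.
Target odds = 0.999/0.001 = 999.
Need 9ⁿ ≥ 999 ÷ (11/1666) = 1664334/11.
9⁵ = 59049 falls short of 1664334/11 but 9⁶ = 531441 reaches it, so n = 6.

6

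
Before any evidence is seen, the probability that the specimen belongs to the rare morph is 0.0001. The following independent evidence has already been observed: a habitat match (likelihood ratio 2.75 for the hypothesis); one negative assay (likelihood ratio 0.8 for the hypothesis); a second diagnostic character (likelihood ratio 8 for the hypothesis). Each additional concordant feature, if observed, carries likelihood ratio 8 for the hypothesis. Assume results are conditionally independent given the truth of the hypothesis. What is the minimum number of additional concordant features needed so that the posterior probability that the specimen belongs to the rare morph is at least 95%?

5

Prior odds = 0.0001/0.9999 = 1/9999.
Combined Bayes factor of the evidence already in hand = 2.75 × 0.8 × 8 = 17.6.
Odds after that evidence = (1/9999) × 17.6 = 8/4545.
Target odds = 0.95/0.05 = 19.
Need 8ⁿ ≥ 19 ÷ (8/4545) = 10794.375.
8⁴ = 4096 falls short of 10794.375 but 8⁵ = 32768 reaches it, so n = 5.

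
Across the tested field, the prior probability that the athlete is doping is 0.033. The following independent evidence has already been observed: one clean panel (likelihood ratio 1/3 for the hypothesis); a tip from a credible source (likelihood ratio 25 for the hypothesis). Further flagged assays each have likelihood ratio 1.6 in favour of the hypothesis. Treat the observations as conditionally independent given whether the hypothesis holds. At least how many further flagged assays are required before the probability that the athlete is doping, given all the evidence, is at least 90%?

Prior odds = 0.033/0.967 = 33/967.
Combined Bayes factor of the evidence already in hand = (1/3) × 25 = 25/3.
Odds after that evidence = (33/967) × 25/3 = 275/967.
Target odds = 0.9/0.1 = 9.
Need 1.6ⁿ ≥ 9 ÷ (275/967) = 8703/275.
1.6⁷ = 2097152/78125 falls short of 8703/275 but 1.6⁸ = 16777216/390625 reaches it, so n = 8.

8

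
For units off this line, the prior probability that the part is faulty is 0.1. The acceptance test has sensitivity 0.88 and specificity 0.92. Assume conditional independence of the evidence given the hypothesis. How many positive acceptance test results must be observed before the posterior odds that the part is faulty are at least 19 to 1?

3

Prior odds = 0.1/0.9 = 1/9.
False-positive rate = 1 − 0.92 = 0.08; likelihood ratio of a positive = 0.88/0.08 = 11.
Target odds = 19.
Require 11ⁿ ≥ 19 ÷ (1/9) = 171.
11² = 121 falls short of 171 but 11³ = 1331 reaches it, so n = 3.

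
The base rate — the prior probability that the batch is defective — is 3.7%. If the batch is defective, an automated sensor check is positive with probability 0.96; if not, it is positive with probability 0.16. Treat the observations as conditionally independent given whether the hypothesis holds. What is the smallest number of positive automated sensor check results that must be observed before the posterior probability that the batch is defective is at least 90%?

Prior odds = 0.037/0.963 = 37/963.
Likelihood ratio of a positive = 0.96/0.16 = 6.
Target posterior odds = 0.9/0.1 = 9.
Require 6ⁿ ≥ 9 ÷ (37/963) = 8667/37.
6³ = 216 falls short of 8667/37 but 6⁴ = 1296 reaches it, so n = 4.

4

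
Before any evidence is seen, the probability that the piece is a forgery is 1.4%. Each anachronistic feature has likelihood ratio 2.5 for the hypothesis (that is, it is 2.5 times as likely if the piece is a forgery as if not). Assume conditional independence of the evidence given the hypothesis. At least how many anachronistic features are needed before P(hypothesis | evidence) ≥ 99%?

Prior odds = 0.014/0.986 = 7/493.
Likelihood ratio per anachronistic feature = 2.5.
Target posterior odds = 0.99/0.01 = 99.
Need (7/493) × 2.5ⁿ ≥ 99, i.e. 2.5ⁿ ≥ 48807/7.
2.5⁹ = 1953125/512 falls short of 48807/7 but 2.5¹⁰ = 9765625/1024 reaches it, so n = 10.

10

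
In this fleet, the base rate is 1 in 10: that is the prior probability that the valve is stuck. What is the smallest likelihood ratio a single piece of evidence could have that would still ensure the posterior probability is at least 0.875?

Prior odds = 0.1/0.9 = 1/9.
Target odds = 0.875/0.125 = 7.
Required Bayes factor = 7 ÷ (1/9) = 63.

63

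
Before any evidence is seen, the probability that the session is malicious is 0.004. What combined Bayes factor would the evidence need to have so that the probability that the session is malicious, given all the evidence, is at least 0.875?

1743

Prior odds = 0.004/0.996 = 1/249.
Target odds = 0.875/0.125 = 7.
Required Bayes factor = 7 ÷ (1/249) = 1743.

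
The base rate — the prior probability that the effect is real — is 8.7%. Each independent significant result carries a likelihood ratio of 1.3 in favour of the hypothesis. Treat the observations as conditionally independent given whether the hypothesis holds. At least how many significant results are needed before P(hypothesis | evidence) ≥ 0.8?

Prior odds: 0.087 ÷ 0.913 = 87/913.
Likelihood ratio per significant result = 1.3.
Target posterior odds = 0.8/0.2 = 4.
Need (87/913) × 1.3ⁿ ≥ 4, i.e. 1.3ⁿ ≥ 3652/87.
1.3¹⁴ ≈39.3738 falls short of 3652/87 but 1.3¹⁵ ≈51.1859 reaches it, so n = 15.

15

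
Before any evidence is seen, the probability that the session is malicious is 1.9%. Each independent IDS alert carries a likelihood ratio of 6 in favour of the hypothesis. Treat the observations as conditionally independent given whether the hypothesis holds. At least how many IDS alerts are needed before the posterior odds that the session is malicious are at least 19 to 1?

Prior odds = 0.019/0.981 = 19/981.
Likelihood ratio per IDS alert = 6.
Target odds = 19.
Require 6ⁿ ≥ 19 ÷ (19/981) = 981.
6³ = 216 falls short of 981 but 6⁴ = 1296 reaches it, so n = 4.

4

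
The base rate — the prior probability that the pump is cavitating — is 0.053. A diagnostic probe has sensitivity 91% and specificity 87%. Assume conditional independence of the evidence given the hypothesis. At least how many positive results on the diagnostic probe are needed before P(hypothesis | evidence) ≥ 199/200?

Prior odds: 0.053 ÷ 0.947 = 53/947.
False-positive rate = 1 − 0.87 = 0.13; likelihood ratio of a positive = 0.91/0.13 = 7.
Target posterior odds = 0.995/0.005 = 199.
Require 7ⁿ ≥ 199 ÷ (53/947) = 188453/53.
7⁴ = 2401 falls short of 188453/53 but 7⁵ = 16807 reaches it, so n = 5.

5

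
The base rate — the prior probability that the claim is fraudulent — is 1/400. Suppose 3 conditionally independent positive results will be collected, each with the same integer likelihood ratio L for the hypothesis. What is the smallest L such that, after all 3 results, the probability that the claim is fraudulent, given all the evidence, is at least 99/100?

Prior odds = 0.0025/0.9975 = 1/399.
Target odds = 0.99/0.01 = 99.
Need L³ ≥ 99 ÷ (1/399) = 39501.
34³ = 39304 < 39501 ≤ 42875 = 35³, so L = 35.

35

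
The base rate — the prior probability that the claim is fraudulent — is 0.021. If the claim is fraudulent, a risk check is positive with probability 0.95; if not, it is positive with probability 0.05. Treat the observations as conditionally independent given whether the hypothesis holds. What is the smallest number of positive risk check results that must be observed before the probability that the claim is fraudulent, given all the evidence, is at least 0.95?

3

Prior odds: 0.021 ÷ 0.979 = 21/979.
Likelihood ratio of a positive = 0.95/0.05 = 19.
Target posterior odds = 0.95/0.05 = 19.
Need (21/979) × 19ⁿ ≥ 19, i.e. 19ⁿ ≥ 18601/21.
19² = 361 falls short of 18601/21 but 19³ = 6859 reaches it, so n = 3.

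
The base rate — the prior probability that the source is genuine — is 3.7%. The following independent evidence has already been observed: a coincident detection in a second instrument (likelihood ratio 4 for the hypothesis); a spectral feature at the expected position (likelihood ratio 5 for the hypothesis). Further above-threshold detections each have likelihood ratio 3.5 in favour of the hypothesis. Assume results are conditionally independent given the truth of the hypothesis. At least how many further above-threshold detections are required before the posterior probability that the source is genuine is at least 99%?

Prior odds = 0.037/0.963 = 37/963.
Combined Bayes factor of the evidence already in hand = 4 × 5 = 20.
Odds after that evidence = (37/963) × 20 = 740/963.
Target odds = 0.99/0.01 = 99.
Need 3.5ⁿ ≥ 99 ÷ (740/963) = 95337/740.
3.5³ = 42.875 falls short of 95337/740 but 3.5⁴ = 150.0625 reaches it, so n = 4.

4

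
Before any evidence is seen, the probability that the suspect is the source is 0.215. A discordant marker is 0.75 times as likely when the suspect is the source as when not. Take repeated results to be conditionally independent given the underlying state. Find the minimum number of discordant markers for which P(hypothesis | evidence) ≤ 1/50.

Prior odds = 0.215/0.785 = 43/157.
Likelihood ratio per discordant marker = 0.75.
Target posterior odds = 0.02/0.98 = 1/49.
Need (43/157) × 0.75ⁿ ≤ 1/49, i.e. 0.75ⁿ ≤ 157/2107.
0.75⁹ = 19683/262144 is still above 157/2107 but 0.75¹⁰ = 59049/1048576 is at or below it, so n = 10.

10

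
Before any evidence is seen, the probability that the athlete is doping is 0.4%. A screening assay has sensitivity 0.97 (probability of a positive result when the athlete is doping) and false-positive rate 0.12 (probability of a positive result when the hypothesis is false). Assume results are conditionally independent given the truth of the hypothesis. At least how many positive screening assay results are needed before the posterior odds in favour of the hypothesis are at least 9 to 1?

4

Prior odds: 0.004 ÷ 0.996 = 1/249.
Likelihood ratio of a positive result = 0.97/0.12 = 97/12.
Target odds = 9.
Require (97/12)ⁿ ≥ 9 ÷ (1/249) = 2241.
(97/12)³ = 912673/1728 falls short of 2241 but (97/12)⁴ = 88529281/20736 reaches it, so n = 4.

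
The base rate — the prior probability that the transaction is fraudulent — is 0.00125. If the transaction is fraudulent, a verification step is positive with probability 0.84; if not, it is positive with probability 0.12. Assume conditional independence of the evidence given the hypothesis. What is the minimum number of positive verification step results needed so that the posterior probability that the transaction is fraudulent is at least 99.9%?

Prior odds: 0.00125 ÷ 0.99875 = 1/799.
Likelihood ratio of a positive = 0.84/0.12 = 7.
Target odds: 0.999 ÷ 0.001 = 999.
Require 7ⁿ ≥ 999 ÷ (1/799) = 798201.
7⁶ = 117649 falls short of 798201 but 7⁷ = 823543 reaches it, so n = 7.

7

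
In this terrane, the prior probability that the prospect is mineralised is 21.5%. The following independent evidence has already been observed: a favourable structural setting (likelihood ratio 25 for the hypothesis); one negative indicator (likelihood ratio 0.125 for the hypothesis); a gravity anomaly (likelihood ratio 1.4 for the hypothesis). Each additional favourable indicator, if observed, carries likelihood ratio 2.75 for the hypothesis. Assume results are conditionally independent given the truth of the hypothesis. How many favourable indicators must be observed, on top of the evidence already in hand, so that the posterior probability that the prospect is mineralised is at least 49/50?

4

Prior odds = 0.215/0.785 = 43/157.
Combined Bayes factor of the evidence already in hand = 25 × 0.125 × 1.4 = 4.375.
Odds after that evidence = (43/157) × 4.375 = 1505/1256.
Target odds = 0.98/0.02 = 49.
Need 2.75ⁿ ≥ 49 ÷ (1505/1256) = 8792/215.
2.75³ = 20.796875 falls short of 8792/215 but 2.75⁴ = 57.19140625 reaches it, so n = 4.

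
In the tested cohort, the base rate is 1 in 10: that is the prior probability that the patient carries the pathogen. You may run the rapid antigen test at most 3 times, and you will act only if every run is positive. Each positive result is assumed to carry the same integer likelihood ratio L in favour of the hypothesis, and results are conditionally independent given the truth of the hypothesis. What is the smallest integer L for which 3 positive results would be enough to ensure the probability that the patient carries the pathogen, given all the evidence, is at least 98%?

8

Prior odds = 0.1/0.9 = 1/9.
Target odds = 0.98/0.02 = 49.
Need L³ ≥ 49 ÷ (1/9) = 441.
7³ = 343 < 441 ≤ 512 = 8³, so L = 8.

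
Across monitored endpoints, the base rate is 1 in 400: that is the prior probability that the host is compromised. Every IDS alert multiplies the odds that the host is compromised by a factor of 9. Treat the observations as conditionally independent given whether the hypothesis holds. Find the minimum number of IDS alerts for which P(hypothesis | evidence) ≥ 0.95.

Prior odds: 0.0025 ÷ 0.9975 = 1/399.
Likelihood ratio per IDS alert = 9.
Target odds: 0.95 ÷ 0.05 = 19.
Require 9ⁿ ≥ 19 ÷ (1/399) = 7581.
9⁴ = 6561 falls short of 7581 but 9⁵ = 59049 reaches it, so n = 5.

5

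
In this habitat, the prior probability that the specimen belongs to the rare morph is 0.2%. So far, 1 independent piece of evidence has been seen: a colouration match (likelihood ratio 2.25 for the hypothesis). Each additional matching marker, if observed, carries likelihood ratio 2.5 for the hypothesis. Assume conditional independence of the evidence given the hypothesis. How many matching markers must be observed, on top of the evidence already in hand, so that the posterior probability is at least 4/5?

Prior odds = 0.002/0.998 = 1/499.
Bayes factor of the evidence already in hand = 2.25.
Odds after that evidence = (1/499) × 2.25 = 9/1996.
Target odds = 0.8/0.2 = 4.
Need 2.5ⁿ ≥ 4 ÷ (9/1996) = 7984/9.
2.5⁷ = 610.3515625 falls short of 7984/9 but 2.5⁸ = 390625/256 reaches it, so n = 8.

8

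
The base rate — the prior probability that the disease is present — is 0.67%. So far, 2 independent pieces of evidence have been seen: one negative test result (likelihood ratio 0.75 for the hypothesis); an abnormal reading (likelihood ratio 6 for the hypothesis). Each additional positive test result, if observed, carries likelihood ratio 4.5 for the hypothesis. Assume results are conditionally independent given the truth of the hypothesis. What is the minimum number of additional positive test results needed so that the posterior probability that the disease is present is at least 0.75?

4

Prior odds = 0.0067/0.9933 = 67/9933.
Combined Bayes factor of the evidence already in hand = 0.75 × 6 = 4.5.
Odds after that evidence = (67/9933) × 4.5 = 201/6622.
Target odds = 0.75/0.25 = 3.
Need 4.5ⁿ ≥ 3 ÷ (201/6622) = 6622/67.
4.5³ = 91.125 falls short of 6622/67 but 4.5⁴ = 410.0625 reaches it, so n = 4.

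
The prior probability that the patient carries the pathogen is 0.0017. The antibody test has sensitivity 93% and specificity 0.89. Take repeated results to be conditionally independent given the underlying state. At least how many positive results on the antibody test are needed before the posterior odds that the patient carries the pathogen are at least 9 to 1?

5

Prior odds: 0.0017 ÷ 0.9983 = 17/9983.
False-positive rate = 1 − 0.89 = 0.11; likelihood ratio of a positive = 0.93/0.11 = 93/11.
Target odds = 9.
Require (93/11)ⁿ ≥ 9 ÷ (17/9983) = 89847/17.
(93/11)⁴ = 74805201/14641 falls short of 89847/17 but (93/11)⁵ ≈43196.8 reaches it, so n = 5.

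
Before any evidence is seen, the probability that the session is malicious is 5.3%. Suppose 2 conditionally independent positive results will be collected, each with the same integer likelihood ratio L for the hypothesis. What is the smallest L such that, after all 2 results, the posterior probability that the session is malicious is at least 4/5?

Prior odds = 0.053/0.947 = 53/947.
Target odds = 0.8/0.2 = 4.
Need L² ≥ 4 ÷ (53/947) = 3788/53.
8² = 64 < 3788/53 ≤ 81 = 9², so L = 9.

9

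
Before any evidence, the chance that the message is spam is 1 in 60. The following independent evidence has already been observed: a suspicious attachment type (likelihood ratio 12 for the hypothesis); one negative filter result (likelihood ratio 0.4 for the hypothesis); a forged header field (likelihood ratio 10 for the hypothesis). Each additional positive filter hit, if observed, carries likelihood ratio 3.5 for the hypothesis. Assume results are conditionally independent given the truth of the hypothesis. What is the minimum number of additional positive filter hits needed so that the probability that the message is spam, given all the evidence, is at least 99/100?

4

Prior odds = (1/60)/(59/60) = 1/59.
Combined Bayes factor of the evidence already in hand = 12 × 0.4 × 10 = 48.
Odds after that evidence = (1/59) × 48 = 48/59.
Target odds = 0.99/0.01 = 99.
Need 3.5ⁿ ≥ 99 ÷ (48/59) = 121.6875.
3.5³ = 42.875 falls short of 121.6875 but 3.5⁴ = 150.0625 reaches it, so n = 4.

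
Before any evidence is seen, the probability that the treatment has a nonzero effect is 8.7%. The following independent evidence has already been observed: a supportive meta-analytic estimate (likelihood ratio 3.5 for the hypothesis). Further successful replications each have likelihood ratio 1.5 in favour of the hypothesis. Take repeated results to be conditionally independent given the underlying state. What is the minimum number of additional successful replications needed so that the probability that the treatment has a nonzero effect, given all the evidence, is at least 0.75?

Prior odds = 0.087/0.913 = 87/913.
Bayes factor of the evidence already in hand = 3.5.
Odds after that evidence = (87/913) × 3.5 = 609/1826.
Target odds = 0.75/0.25 = 3.
Need 1.5ⁿ ≥ 3 ÷ (609/1826) = 1826/203.
1.5⁵ = 7.59375 falls short of 1826/203 but 1.5⁶ = 11.390625 reaches it, so n = 6.

6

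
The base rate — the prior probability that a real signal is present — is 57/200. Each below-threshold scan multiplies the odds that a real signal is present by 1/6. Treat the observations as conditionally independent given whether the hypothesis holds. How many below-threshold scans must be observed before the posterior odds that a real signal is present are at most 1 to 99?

Prior odds: 0.285 ÷ 0.715 = 57/143.
Likelihood ratio per below-threshold scan = 1/6.
Target odds = 1/99.
Need (57/143) × (1/6)ⁿ ≤ 1/99, i.e. (1/6)ⁿ ≤ 13/513.
(1/6)² = 1/36 is still above 13/513 but (1/6)³ = 1/216 is at or below it, so n = 3.

3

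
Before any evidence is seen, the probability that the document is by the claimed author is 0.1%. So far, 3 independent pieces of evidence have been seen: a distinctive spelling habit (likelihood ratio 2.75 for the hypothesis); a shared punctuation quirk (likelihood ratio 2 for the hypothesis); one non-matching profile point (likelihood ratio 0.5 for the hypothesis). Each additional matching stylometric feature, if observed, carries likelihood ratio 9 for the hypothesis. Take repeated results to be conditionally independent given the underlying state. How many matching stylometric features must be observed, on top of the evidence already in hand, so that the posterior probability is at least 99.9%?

Prior odds = 0.001/0.999 = 1/999.
Combined Bayes factor of the evidence already in hand = 2.75 × 2 × 0.5 = 2.75.
Odds after that evidence = (1/999) × 2.75 = 11/3996.
Target odds = 0.999/0.001 = 999.
Need 9ⁿ ≥ 999 ÷ (11/3996) = 3992004/11.
9⁵ = 59049 falls short of 3992004/11 but 9⁶ = 531441 reaches it, so n = 6.

6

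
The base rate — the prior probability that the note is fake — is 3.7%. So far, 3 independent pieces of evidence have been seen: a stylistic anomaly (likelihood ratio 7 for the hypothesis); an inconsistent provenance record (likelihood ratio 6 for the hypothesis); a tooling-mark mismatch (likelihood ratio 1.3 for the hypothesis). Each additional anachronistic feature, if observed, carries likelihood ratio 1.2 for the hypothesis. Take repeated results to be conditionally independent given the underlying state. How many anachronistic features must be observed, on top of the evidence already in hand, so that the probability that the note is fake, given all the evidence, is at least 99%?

Prior odds = 0.037/0.963 = 37/963.
Combined Bayes factor of the evidence already in hand = 7 × 6 × 1.3 = 54.6.
Odds after that evidence = (37/963) × 54.6 = 3367/1605.
Target odds = 0.99/0.01 = 99.
Need 1.2ⁿ ≥ 99 ÷ (3367/1605) = 158895/3367.
1.2²¹ ≈46.0051 falls short of 158895/3367 but 1.2²² ≈55.2061 reaches it, so n = 22.

22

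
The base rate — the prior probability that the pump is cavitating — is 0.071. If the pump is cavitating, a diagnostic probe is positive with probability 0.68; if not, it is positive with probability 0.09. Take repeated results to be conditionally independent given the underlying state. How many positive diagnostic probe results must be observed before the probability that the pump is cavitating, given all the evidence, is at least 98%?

4

Prior odds: 0.071 ÷ 0.929 = 71/929.
Likelihood ratio of a positive = 0.68/0.09 = 68/9.
Target odds: 0.98 ÷ 0.02 = 49.
Require (68/9)ⁿ ≥ 49 ÷ (71/929) = 45521/71.
(68/9)³ = 314432/729 falls short of 45521/71 but (68/9)⁴ = 21381376/6561 reaches it, so n = 4.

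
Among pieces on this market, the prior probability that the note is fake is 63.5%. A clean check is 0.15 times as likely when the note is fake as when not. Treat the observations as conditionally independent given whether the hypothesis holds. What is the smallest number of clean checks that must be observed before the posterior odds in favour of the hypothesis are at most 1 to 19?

2

Prior odds: 0.635 ÷ 0.365 = 127/73.
Likelihood ratio per clean check = 0.15.
Target odds = 1/19.
Need (127/73) × 0.15ⁿ ≤ 1/19, i.e. 0.15ⁿ ≤ 73/2413.
0.15¹ = 0.15 is still above 73/2413 but 0.15² = 0.0225 is at or below it, so n = 2.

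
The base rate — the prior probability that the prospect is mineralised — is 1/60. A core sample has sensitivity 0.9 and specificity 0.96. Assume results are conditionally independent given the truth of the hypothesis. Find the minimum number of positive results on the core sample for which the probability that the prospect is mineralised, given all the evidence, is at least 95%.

Prior odds = (1/60)/(59/60) = 1/59.
False-positive rate = 1 − 0.96 = 0.04; likelihood ratio of a positive = 0.9/0.04 = 22.5.
Target posterior odds = 0.95/0.05 = 19.
Need (1/59) × 22.5ⁿ ≥ 19, i.e. 22.5ⁿ ≥ 1121.
22.5² = 506.25 falls short of 1121 but 22.5³ = 11390.625 reaches it, so n = 3.

3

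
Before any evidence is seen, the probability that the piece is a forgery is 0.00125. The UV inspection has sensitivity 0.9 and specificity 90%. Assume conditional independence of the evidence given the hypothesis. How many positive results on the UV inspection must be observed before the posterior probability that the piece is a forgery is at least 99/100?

6

Prior odds = 0.00125/0.99875 = 1/799.
False-positive rate = 1 − 0.9 = 0.1; likelihood ratio of a positive = 0.9/0.1 = 9.
Target odds: 0.99 ÷ 0.01 = 99.
Require 9ⁿ ≥ 99 ÷ (1/799) = 79101.
9⁵ = 59049 falls short of 79101 but 9⁶ = 531441 reaches it, so n = 6.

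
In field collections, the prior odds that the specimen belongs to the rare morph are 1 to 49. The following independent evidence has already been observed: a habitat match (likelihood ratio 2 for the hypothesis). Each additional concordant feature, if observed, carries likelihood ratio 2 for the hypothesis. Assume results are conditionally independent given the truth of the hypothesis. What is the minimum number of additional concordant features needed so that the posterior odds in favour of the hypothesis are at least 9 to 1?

8

Prior odds = 1/49.
Bayes factor of the evidence already in hand = 2.
Odds after that evidence = (1/49) × 2 = 2/49.
Target odds = 9.
Need 2ⁿ ≥ 9 ÷ (2/49) = 220.5.
2⁷ = 128 falls short of 220.5 but 2⁸ = 256 reaches it, so n = 8.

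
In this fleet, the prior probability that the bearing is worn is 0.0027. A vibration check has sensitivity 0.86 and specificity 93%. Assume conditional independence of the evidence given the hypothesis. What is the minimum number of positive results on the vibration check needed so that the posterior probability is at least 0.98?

Prior odds: 0.0027 ÷ 0.9973 = 27/9973.
False-positive rate = 1 − 0.93 = 0.07; likelihood ratio of a positive = 0.86/0.07 = 86/7.
Target odds: 0.98 ÷ 0.02 = 49.
Require (86/7)ⁿ ≥ 49 ÷ (27/9973) = 488677/27.
(86/7)³ = 636056/343 falls short of 488677/27 but (86/7)⁴ = 54700816/2401 reaches it, so n = 4.

4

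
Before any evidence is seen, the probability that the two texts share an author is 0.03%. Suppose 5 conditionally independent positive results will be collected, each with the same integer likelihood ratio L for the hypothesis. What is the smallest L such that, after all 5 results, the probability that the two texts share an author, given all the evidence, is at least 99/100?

13

Prior odds = 0.0003/0.9997 = 3/9997.
Target odds = 0.99/0.01 = 99.
Need L⁵ ≥ 99 ÷ (3/9997) = 329901.
12⁵ = 248832 < 329901 ≤ 371293 = 13⁵, so L = 13.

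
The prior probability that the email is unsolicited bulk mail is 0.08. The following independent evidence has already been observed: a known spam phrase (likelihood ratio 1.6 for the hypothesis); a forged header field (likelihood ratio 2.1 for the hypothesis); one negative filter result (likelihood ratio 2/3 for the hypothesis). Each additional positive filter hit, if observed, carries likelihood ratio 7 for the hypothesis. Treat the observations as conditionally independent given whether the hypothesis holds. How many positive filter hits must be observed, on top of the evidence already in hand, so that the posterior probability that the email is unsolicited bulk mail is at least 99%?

4

Prior odds = 0.08/0.92 = 2/23.
Combined Bayes factor of the evidence already in hand = 1.6 × 2.1 × (2/3) = 2.24.
Odds after that evidence = (2/23) × 2.24 = 112/575.
Target odds = 0.99/0.01 = 99.
Need 7ⁿ ≥ 99 ÷ (112/575) = 56925/112.
7³ = 343 falls short of 56925/112 but 7⁴ = 2401 reaches it, so n = 4.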